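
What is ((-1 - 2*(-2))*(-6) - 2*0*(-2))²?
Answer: 324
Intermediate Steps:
((-1 - 2*(-2))*(-6) - 2*0*(-2))² = ((-1 + 4)*(-6) + 0*(-2))² = (3*(-6) + 0)² = (-18 + 0)² = (-18)² = 324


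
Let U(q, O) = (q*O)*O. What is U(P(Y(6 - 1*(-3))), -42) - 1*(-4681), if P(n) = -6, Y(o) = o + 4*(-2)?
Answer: -5903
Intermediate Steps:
Y(o) = -8 + o (Y(o) = o - 8 = -8 + o)
U(q, O) = q*O**2 (U(q, O) = (O*q)*O = q*O**2)
U(P(Y(6 - 1*(-3))), -42) - 1*(-4681) = -6*(-42)**2 - 1*(-4681) = -6*1764 + 4681 = -10584 + 4681 = -5903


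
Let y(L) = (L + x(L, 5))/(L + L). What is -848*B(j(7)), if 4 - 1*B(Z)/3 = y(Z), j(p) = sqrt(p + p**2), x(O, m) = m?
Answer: -8904 + 1590*sqrt(14)/7 ≈ -8054.1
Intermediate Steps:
y(L) = (5 + L)/(2*L) (y(L) = (L + 5)/(L + L) = (5 + L)/((2*L)) = (5 + L)*(1/(2*L)) = (5 + L)/(2*L))
B(Z) = 12 - 3*(5 + Z)/(2*Z)
-848*B(j(7)) = -1272*(-5 + 7*sqrt(7*(1 + 7)))/(sqrt(7*(1 + 7))) = -1272*(-5 + 7*sqrt(7*8))/(sqrt(7*8)) = -1272*(-5 + 7*sqrt(56))/(sqrt(56)) = -1272*(-5 + 7*(2*sqrt(14)))/(2*sqrt(14)) = -1272*sqrt(14)/28*(-5 + 14*sqrt(14)) = -318*sqrt(14)*(-5 + 14*sqrt(14))/7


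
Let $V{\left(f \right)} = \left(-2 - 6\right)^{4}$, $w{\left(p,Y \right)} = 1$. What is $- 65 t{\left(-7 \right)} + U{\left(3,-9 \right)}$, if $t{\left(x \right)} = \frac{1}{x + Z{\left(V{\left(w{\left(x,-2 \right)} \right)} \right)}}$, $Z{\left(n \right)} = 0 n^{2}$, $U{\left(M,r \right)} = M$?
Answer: $\frac{86}{7} \approx 12.286$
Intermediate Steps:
$V{\left(f \right)} = 4096$ ($V{\left(f \right)} = \left(-2 - 6\right)^{4} = \left(-8\right)^{4} = 4096$)
$Z{\left(n \right)} = 0$
$t{\left(x \right)} = \frac{1}{x}$ ($t{\left(x \right)} = \frac{1}{x + 0} = \frac{1}{x}$)
$- 65 t{\left(-7 \right)} + U{\left(3,-9 \right)} = - \frac{65}{-7} + 3 = \left(-65\right) \left(- \frac{1}{7}\right) + 3 = \frac{65}{7} + 3 = \frac{86}{7}$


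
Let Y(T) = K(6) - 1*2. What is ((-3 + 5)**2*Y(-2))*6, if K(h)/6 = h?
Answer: 816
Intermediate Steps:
K(h) = 6*h
Y(T) = 34 (Y(T) = 6*6 - 1*2 = 36 - 2 = 34)
((-3 + 5)**2*Y(-2))*6 = ((-3 + 5)**2*34)*6 = (2**2*34)*6 = (4*34)*6 = 136*6 = 816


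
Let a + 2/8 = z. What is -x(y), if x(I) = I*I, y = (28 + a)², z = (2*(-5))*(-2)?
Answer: -1330863361/256 ≈ -5.1987e+6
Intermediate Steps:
z = 20 (z = -10*(-2) = 20)
a = 79/4 (a = -¼ + 20 = 79/4 ≈ 19.750)
y = 36481/16 (y = (28 + 79/4)² = (191/4)² = 36481/16 ≈ 2280.1)
x(I) = I²
-x(y) = -(36481/16)² = -1*1330863361/256 = -1330863361/256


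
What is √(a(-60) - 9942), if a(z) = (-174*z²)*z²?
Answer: I*√2255049942 ≈ 47487.0*I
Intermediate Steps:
a(z) = -174*z⁴
√(a(-60) - 9942) = √(-174*(-60)⁴ - 9942) = √(-174*12960000 - 9942) = √(-2255040000 - 9942) = √(-2255049942) = I*√2255049942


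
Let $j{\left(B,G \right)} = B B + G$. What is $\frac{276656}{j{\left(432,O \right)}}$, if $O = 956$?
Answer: $\frac{69164}{46895} \approx 1.4749$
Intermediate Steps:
$j{\left(B,G \right)} = G + B^{2}$ ($j{\left(B,G \right)} = B^{2} + G = G + B^{2}$)
$\frac{276656}{j{\left(432,O \right)}} = \frac{276656}{956 + 432^{2}} = \frac{276656}{956 + 186624} = \frac{276656}{187580} = 276656 \cdot \frac{1}{187580} = \frac{69164}{46895}$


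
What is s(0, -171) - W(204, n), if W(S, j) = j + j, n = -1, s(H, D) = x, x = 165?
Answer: 167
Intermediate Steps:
s(H, D) = 165
W(S, j) = 2*j
s(0, -171) - W(204, n) = 165 - 2*(-1) = 165 - 1*(-2) = 165 + 2 = 167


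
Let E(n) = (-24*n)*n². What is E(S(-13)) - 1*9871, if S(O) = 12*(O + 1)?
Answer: 71653745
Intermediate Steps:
S(O) = 12 + 12*O (S(O) = 12*(1 + O) = 12 + 12*O)
E(n) = -24*n³
E(S(-13)) - 1*9871 = -24*(12 + 12*(-13))³ - 1*9871 = -24*(12 - 156)³ - 9871 = -24*(-144)³ - 9871 = -24*(-2985984) - 9871 = 71663616 - 9871 = 71653745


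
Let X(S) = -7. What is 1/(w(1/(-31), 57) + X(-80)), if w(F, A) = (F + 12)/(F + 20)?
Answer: -619/3962 ≈ -0.15623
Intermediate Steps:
w(F, A) = (12 + F)/(20 + F)
1/(w(1/(-31), 57) + X(-80)) = 1/((12 + 1/(-31))/(20 + 1/(-31)) - 7) = 1/((12 - 1/31)/(20 - 1/31) - 7) = 1/((371/31)/(619/31) - 7) = 1/((31/619)*(371/31) - 7) = 1/(371/619 - 7) = 1/(-3962/619) = -619/3962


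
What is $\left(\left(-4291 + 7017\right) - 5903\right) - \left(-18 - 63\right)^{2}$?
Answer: $-9738$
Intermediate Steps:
$\left(\left(-4291 + 7017\right) - 5903\right) - \left(-18 - 63\right)^{2} = \left(2726 - 5903\right) - \left(-81\right)^{2} = -3177 - 6561 = -9738$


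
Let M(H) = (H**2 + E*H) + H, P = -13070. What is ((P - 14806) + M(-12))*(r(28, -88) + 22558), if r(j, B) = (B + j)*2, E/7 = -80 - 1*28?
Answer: -418962336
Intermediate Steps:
E = -756 (E = 7*(-80 - 1*28) = 7*(-80 - 28) = 7*(-108) = -756)
r(j, B) = 2*B + 2*j
M(H) = H**2 - 755*H (M(H) = (H**2 - 756*H) + H = H**2 - 755*H)
((P - 14806) + M(-12))*(r(28, -88) + 22558) = ((-13070 - 14806) - 12*(-755 - 12))*((2*(-88) + 2*28) + 22558) = (-27876 - 12*(-767))*((-176 + 56) + 22558) = (-27876 + 9204)*(-120 + 22558) = -18672*22438 = -418962336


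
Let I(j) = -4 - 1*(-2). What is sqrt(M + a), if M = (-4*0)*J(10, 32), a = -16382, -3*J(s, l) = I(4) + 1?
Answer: I*sqrt(16382) ≈ 127.99*I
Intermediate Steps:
I(j) = -2 (I(j) = -4 + 2 = -2)
J(s, l) = 1/3 (J(s, l) = -(-2 + 1)/3 = -1/3*(-1) = 1/3)
M = 0 (M = -4*0*(1/3) = 0*(1/3) = 0)
sqrt(M + a) = sqrt(0 - 16382) = sqrt(-16382) = I*sqrt(16382)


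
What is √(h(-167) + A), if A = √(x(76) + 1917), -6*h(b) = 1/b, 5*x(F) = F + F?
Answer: √(25050 + 5020020*√48685)/5010 ≈ 6.6431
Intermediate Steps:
x(F) = 2*F/5 (x(F) = (F + F)/5 = (2*F)/5 = 2*F/5)
h(b) = -1/(6*b)
A = √48685/5 (A = √((⅖)*76 + 1917) = √(152/5 + 1917) = √(9737/5) = √48685/5 ≈ 44.129)
√(h(-167) + A) = √(-⅙/(-167) + √48685/5) = √(-⅙*(-1/167) + √48685/5) = √(1/1002 + √48685/5)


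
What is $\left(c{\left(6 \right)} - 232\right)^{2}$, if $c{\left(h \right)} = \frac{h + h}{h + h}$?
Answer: $53361$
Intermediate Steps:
$c{\left(h \right)} = 1$ ($c{\left(h \right)} = \frac{2 h}{2 h} = 2 h \frac{1}{2 h} = 1$)
$\left(c{\left(6 \right)} - 232\right)^{2} = \left(1 - 232\right)^{2} = \left(-231\right)^{2} = 53361$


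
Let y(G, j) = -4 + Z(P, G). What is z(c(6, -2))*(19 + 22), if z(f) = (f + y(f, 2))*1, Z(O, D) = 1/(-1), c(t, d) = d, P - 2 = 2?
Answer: -287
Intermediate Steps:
P = 4 (P = 2 + 2 = 4)
Z(O, D) = -1
y(G, j) = -5 (y(G, j) = -4 - 1 = -5)
z(f) = -5 + f (z(f) = (f - 5)*1 = (-5 + f)*1 = -5 + f)
z(c(6, -2))*(19 + 22) = (-5 - 2)*(19 + 22) = -7*41 = -287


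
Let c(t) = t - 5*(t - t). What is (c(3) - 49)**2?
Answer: 2116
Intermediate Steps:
c(t) = t (c(t) = t - 5*0 = t + 0 = t)
(c(3) - 49)**2 = (3 - 49)**2 = (-46)**2 = 2116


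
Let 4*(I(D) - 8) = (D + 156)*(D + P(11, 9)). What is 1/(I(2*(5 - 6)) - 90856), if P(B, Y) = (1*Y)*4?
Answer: -1/89539 ≈ -1.1168e-5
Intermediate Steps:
P(B, Y) = 4*Y (P(B, Y) = Y*4 = 4*Y)
I(D) = 8 + (36 + D)*(156 + D)/4 (I(D) = 8 + ((D + 156)*(D + 4*9))/4 = 8 + ((156 + D)*(D + 36))/4 = 8 + ((156 + D)*(36 + D))/4 = 8 + ((36 + D)*(156 + D))/4 = 8 + (36 + D)*(156 + D)/4)
1/(I(2*(5 - 6)) - 90856) = 1/((1412 + 48*(2*(5 - 6)) + (2*(5 - 6))²/4) - 90856) = 1/((1412 + 48*(2*(-1)) + (2*(-1))²/4) - 90856) = 1/((1412 + 48*(-2) + (¼)*(-2)²) - 90856) = 1/((1412 - 96 + (¼)*4) - 90856) = 1/((1412 - 96 + 1) - 90856) = 1/(1317 - 90856) = 1/(-89539) = -1/89539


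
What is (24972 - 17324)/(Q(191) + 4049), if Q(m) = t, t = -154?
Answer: 7648/3895 ≈ 1.9635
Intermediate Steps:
Q(m) = -154
(24972 - 17324)/(Q(191) + 4049) = (24972 - 17324)/(-154 + 4049) = 7648/3895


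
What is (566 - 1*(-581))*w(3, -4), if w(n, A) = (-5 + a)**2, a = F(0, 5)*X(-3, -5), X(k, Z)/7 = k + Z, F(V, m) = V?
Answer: 28675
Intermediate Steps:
X(k, Z) = 7*Z + 7*k (X(k, Z) = 7*(k + Z) = 7*(Z + k) = 7*Z + 7*k)
a = 0 (a = 0*(7*(-5) + 7*(-3)) = 0*(-35 - 21) = 0*(-56) = 0)
w(n, A) = 25 (w(n, A) = (-5 + 0)**2 = (-5)**2 = 25)
(566 - 1*(-581))*w(3, -4) = (566 - 1*(-581))*25 = (566 + 581)*25 = 1147*25 = 28675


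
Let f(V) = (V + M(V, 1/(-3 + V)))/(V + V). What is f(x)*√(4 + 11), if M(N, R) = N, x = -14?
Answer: √15 ≈ 3.8730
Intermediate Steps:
f(V) = 1 (f(V) = (V + V)/(V + V) = (2*V)/((2*V)) = (2*V)*(1/(2*V)) = 1)
f(x)*√(4 + 11) = 1*√(4 + 11) = 1*√15 = √15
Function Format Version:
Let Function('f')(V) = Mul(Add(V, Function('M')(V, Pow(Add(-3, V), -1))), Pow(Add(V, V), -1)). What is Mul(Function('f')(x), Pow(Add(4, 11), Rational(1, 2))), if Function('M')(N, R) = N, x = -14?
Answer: Pow(15, Rational(1, 2)) ≈ 3.8730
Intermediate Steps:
Function('f')(V) = 1 (Function('f')(V) = Mul(Add(V, V), Pow(Add(V, V), -1)) = Mul(Mul(2, V), Pow(Mul(2, V), -1)) = Mul(Mul(2, V), Mul(Rational(1, 2), Pow(V, -1))) = 1)
Mul(Function('f')(x), Pow(Add(4, 11), Rational(1, 2))) = Mul(1, Pow(Add(4, 11), Rational(1, 2))) = Mul(1, Pow(15, Rational(1, 2))) = Pow(15, Rational(1, 2))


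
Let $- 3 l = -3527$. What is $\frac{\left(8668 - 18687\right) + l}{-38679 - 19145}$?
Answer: $\frac{13265}{86736} \approx 0.15294$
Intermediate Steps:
$l = \frac{3527}{3}$ ($l = \left(- \frac{1}{3}\right) \left(-3527\right) = \frac{3527}{3} \approx 1175.7$)
$\frac{\left(8668 - 18687\right) + l}{-38679 - 19145} = \frac{\left(8668 - 18687\right) + \frac{3527}{3}}{-38679 - 19145} = \frac{\left(8668 - 18687\right) + \frac{3527}{3}}{-57824} = \left(-10019 + \frac{3527}{3}\right) \left(- \frac{1}{57824}\right) = \left(- \frac{26530}{3}\right) \left(- \frac{1}{57824}\right) = \frac{13265}{86736}$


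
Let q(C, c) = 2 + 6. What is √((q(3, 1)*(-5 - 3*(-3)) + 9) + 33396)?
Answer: √33437 ≈ 182.86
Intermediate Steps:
q(C, c) = 8
√((q(3, 1)*(-5 - 3*(-3)) + 9) + 33396) = √((8*(-5 - 3*(-3)) + 9) + 33396) = √((8*(-5 + 9) + 9) + 33396) = √((8*4 + 9) + 33396) = √((32 + 9) + 33396) = √(41 + 33396) = √33437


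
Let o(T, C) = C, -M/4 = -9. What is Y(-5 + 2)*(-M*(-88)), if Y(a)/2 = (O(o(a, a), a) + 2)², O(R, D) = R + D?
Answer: 101376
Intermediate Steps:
M = 36 (M = -4*(-9) = 36)
O(R, D) = D + R
Y(a) = 2*(2 + 2*a)² (Y(a) = 2*((a + a) + 2)² = 2*(2*a + 2)² = 2*(2 + 2*a)²)
Y(-5 + 2)*(-M*(-88)) = (8*(1 + (-5 + 2))²)*(-1*36*(-88)) = (8*(1 - 3)²)*(-36*(-88)) = (8*(-2)²)*3168 = (8*4)*3168 = 32*3168 = 101376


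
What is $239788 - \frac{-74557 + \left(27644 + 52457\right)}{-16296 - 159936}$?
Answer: $\frac{251537645}{1049} \approx 2.3979 \cdot 10^{5}$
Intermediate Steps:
$239788 - \frac{-74557 + \left(27644 + 52457\right)}{-16296 - 159936} = 239788 - \frac{-74557 + 80101}{-176232} = 239788 - 5544 \left(- \frac{1}{176232}\right) = 239788 - - \frac{33}{1049} = 239788 + \frac{33}{1049} = \frac{251537645}{1049}$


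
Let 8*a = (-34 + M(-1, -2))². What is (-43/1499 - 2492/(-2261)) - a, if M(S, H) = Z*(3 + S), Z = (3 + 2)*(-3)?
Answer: -247378869/484177 ≈ -510.93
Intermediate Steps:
Z = -15 (Z = 5*(-3) = -15)
M(S, H) = -45 - 15*S (M(S, H) = -15*(3 + S) = -45 - 15*S)
a = 512 (a = (-34 + (-45 - 15*(-1)))²/8 = (-34 + (-45 + 15))²/8 = (-34 - 30)²/8 = (⅛)*(-64)² = (⅛)*4096 = 512)
(-43/1499 - 2492/(-2261)) - a = (-43/1499 - 2492/(-2261)) - 1*512 = (-43*1/1499 - 2492*(-1/2261)) - 512 = (-43/1499 + 356/323) - 512 = 519755/484177 - 512 = -247378869/484177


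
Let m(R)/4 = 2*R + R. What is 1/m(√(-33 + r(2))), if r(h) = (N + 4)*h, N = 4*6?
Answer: √23/276 ≈ 0.017376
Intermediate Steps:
N = 24
r(h) = 28*h (r(h) = (24 + 4)*h = 28*h)
m(R) = 12*R (m(R) = 4*(2*R + R) = 4*(3*R) = 12*R)
1/m(√(-33 + r(2))) = 1/(12*√(-33 + 28*2)) = 1/(12*√(-33 + 56)) = 1/(12*√23) = √23/276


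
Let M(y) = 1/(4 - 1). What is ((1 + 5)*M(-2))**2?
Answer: 4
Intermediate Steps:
M(y) = 1/3
((1 + 5)*M(-2))**2 = ((1 + 5)*(1/3))**2 = (6*(1/3))**2 = 2**2 = 4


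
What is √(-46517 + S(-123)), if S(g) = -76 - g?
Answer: I*√46470 ≈ 215.57*I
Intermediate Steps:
√(-46517 + S(-123)) = √(-46517 + (-76 - 1*(-123))) = √(-46517 + (-76 + 123)) = √(-46517 + 47) = √(-46470) = I*√46470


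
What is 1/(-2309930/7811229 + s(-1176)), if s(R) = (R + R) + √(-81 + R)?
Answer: -143526025441721202/337692351463371093781 - 61015298490441*I*√1257/337692351463371093781 ≈ -0.00042502 - 6.406e-6*I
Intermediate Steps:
s(R) = √(-81 + R) + 2*R (s(R) = 2*R + √(-81 + R) = √(-81 + R) + 2*R)
1/(-2309930/7811229 + s(-1176)) = 1/(-2309930/7811229 + (√(-81 - 1176) + 2*(-1176))) = 1/(-2309930*1/7811229 + (√(-1257) - 2352)) = 1/(-2309930/7811229 + (I*√1257 - 2352)) = 1/(-2309930/7811229 + (-2352 + I*√1257)) = 1/(-18374320538/7811229 + I*√1257)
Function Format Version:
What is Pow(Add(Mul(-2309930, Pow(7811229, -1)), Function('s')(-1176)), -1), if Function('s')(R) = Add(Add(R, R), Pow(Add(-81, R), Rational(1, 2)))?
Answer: Add(Rational(-143526025441721202, 337692351463371093781), Mul(Rational(-61015298490441, 337692351463371093781), I, Pow(1257, Rational(1, 2)))) ≈ Add(-0.00042502, Mul(-6.4060e-6, I))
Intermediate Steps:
Function('s')(R) = Add(Pow(Add(-81, R), Rational(1, 2)), Mul(2, R)) (Function('s')(R) = Add(Mul(2, R), Pow(Add(-81, R), Rational(1, 2))) = Add(Pow(Add(-81, R), Rational(1, 2)), Mul(2, R)))
Pow(Add(Mul(-2309930, Pow(7811229, -1)), Function('s')(-1176)), -1) = Pow(Add(Mul(-2309930, Pow(7811229, -1)), Add(Pow(Add(-81, -1176), Rational(1, 2)), Mul(2, -1176))), -1) = Pow(Add(Mul(-2309930, Rational(1, 7811229)), Add(Pow(-1257, Rational(1, 2)), -2352)), -1) = Pow(Add(Rational(-2309930, 7811229), Add(Mul(I, Pow(1257, Rational(1, 2))), -2352)), -1) = Pow(Add(Rational(-2309930, 7811229), Add(-2352, Mul(I, Pow(1257, Rational(1, 2))))), -1) = Pow(Add(Rational(-18374320538, 7811229), Mul(I, Pow(1257, Rational(1, 2)))), -1)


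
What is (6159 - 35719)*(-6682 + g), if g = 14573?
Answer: -233257960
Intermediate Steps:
(6159 - 35719)*(-6682 + g) = (6159 - 35719)*(-6682 + 14573) = -29560*7891 = -233257960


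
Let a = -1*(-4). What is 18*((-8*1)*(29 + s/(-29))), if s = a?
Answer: -120528/29 ≈ -4156.1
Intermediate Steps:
a = 4
s = 4
18*((-8*1)*(29 + s/(-29))) = 18*((-8*1)*(29 + 4/(-29))) = 18*(-8*(29 + 4*(-1/29))) = 18*(-8*(29 - 4/29)) = 18*(-8*837/29) = 18*(-6696/29) = -120528/29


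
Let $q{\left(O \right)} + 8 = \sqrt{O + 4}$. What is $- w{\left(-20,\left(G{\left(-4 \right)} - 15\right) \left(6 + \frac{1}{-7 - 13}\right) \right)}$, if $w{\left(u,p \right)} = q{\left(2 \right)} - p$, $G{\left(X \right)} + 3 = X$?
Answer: $- \frac{1229}{10} - \sqrt{6} \approx -125.35$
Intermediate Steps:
$G{\left(X \right)} = -3 + X$
$q{\left(O \right)} = -8 + \sqrt{4 + O}$ ($q{\left(O \right)} = -8 + \sqrt{O + 4} = -8 + \sqrt{4 + O}$)
$w{\left(u,p \right)} = -8 + \sqrt{6} - p$ ($w{\left(u,p \right)} = \left(-8 + \sqrt{4 + 2}\right) - p = \left(-8 + \sqrt{6}\right) - p = -8 + \sqrt{6} - p$)
$- w{\left(-20,\left(G{\left(-4 \right)} - 15\right) \left(6 + \frac{1}{-7 - 13}\right) \right)} = - (-8 + \sqrt{6} - \left(\left(-3 - 4\right) - 15\right) \left(6 + \frac{1}{-7 - 13}\right)) = - (-8 + \sqrt{6} - \left(-7 - 15\right) \left(6 + \frac{1}{-20}\right)) = - (-8 + \sqrt{6} - - 22 \left(6 - \frac{1}{20}\right)) = - (-8 + \sqrt{6} - \left(-22\right) \frac{119}{20}) = - (-8 + \sqrt{6} - - \frac{1309}{10}) = - (-8 + \sqrt{6} + \frac{1309}{10}) = - (\frac{1229}{10} + \sqrt{6}) = - \frac{1229}{10} - \sqrt{6}$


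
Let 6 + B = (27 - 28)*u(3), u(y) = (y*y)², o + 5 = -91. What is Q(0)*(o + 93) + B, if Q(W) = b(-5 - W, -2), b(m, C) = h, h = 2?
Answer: -93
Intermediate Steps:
o = -96 (o = -5 - 91 = -96)
u(y) = y⁴ (u(y) = (y²)² = y⁴)
b(m, C) = 2
Q(W) = 2
B = -87 (B = -6 + (27 - 28)*3⁴ = -6 - 1*81 = -6 - 81 = -87)
Q(0)*(o + 93) + B = 2*(-96 + 93) - 87 = 2*(-3) - 87 = -6 - 87 = -93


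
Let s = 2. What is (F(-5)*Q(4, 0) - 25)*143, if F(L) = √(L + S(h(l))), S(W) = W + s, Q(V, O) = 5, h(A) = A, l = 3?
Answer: -3575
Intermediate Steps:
S(W) = 2 + W (S(W) = W + 2 = 2 + W)
F(L) = √(5 + L) (F(L) = √(L + (2 + 3)) = √(L + 5) = √(5 + L))
(F(-5)*Q(4, 0) - 25)*143 = (√(5 - 5)*5 - 25)*143 = (√0*5 - 25)*143 = (0*5 - 25)*143 = (0 - 25)*143 = -25*143 = -3575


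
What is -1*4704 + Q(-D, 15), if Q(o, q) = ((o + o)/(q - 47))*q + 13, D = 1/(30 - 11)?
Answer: -1426049/304 ≈ -4691.0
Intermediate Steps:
D = 1/19 ≈ 0.052632
Q(o, q) = 13 + 2*o*q/(-47 + q) (Q(o, q) = ((2*o)/(-47 + q))*q + 13 = (2*o/(-47 + q))*q + 13 = 2*o*q/(-47 + q) + 13 = 13 + 2*o*q/(-47 + q))
-1*4704 + Q(-D, 15) = -1*4704 + (-611 + 13*15 + 2*(-1*1/19)*15)/(-47 + 15) = -4704 + (-611 + 195 + 2*(-1/19)*15)/(-32) = -4704 - (-611 + 195 - 30/19)/32 = -4704 - 1/32*(-7934/19) = -4704 + 3967/304 = -1426049/304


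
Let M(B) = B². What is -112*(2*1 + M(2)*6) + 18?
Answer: -2894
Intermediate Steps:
-112*(2*1 + M(2)*6) + 18 = -112*(2*1 + 2²*6) + 18 = -112*(2 + 4*6) + 18 = -112*(2 + 24) + 18 = -112*26 + 18 = -2912 + 18 = -2894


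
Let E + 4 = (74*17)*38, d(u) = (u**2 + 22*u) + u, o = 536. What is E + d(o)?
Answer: 347424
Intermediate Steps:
d(u) = u**2 + 23*u
E = 47800 (E = -4 + (74*17)*38 = -4 + 1258*38 = -4 + 47804 = 47800)
E + d(o) = 47800 + 536*(23 + 536) = 47800 + 536*559 = 47800 + 299624 = 347424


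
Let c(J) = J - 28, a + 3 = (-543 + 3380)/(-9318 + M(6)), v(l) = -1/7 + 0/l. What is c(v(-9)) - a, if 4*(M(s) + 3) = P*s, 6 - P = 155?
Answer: -67754/2727 ≈ -24.846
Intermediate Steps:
v(l) = -⅐ (v(l) = -1*⅐ + 0 = -⅐ + 0 = -⅐)
P = -149 (P = 6 - 1*155 = 6 - 155 = -149)
M(s) = -3 - 149*s/4 (M(s) = -3 + (-149*s)/4 = -3 - 149*s/4)
a = -62941/19089 (a = -3 + (-543 + 3380)/(-9318 + (-3 - 149/4*6)) = -3 + 2837/(-9318 + (-3 - 447/2)) = -3 + 2837/(-9318 - 453/2) = -3 + 2837/(-19089/2) = -3 + 2837*(-2/19089) = -3 - 5674/19089 = -62941/19089 ≈ -3.2972)
c(J) = -28 + J
c(v(-9)) - a = (-28 - ⅐) - 1*(-62941/19089) = -197/7 + 62941/19089 = -67754/2727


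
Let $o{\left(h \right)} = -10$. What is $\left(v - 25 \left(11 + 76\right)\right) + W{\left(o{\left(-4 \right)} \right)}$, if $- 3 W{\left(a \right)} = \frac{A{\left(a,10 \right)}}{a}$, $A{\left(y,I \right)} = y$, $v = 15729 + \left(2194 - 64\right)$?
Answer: $\frac{47051}{3} \approx 15684.0$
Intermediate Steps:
$v = 17859$ ($v = 15729 + \left(2194 - 64\right) = 15729 + 2130 = 17859$)
$W{\left(a \right)} = - \frac{1}{3}$ ($W{\left(a \right)} = - \frac{a \frac{1}{a}}{3} = \left(- \frac{1}{3}\right) 1 = - \frac{1}{3}$)
$\left(v - 25 \left(11 + 76\right)\right) + W{\left(o{\left(-4 \right)} \right)} = \left(17859 - 25 \left(11 + 76\right)\right) - \frac{1}{3} = \left(17859 - 2175\right) - \frac{1}{3} = 15684 - \frac{1}{3} = \frac{47051}{3}$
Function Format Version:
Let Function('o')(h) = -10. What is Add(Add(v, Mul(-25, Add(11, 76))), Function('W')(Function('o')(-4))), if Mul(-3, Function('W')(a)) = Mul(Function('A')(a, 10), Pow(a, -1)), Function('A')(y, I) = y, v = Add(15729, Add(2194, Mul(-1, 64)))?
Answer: Rational(47051, 3) ≈ 15684.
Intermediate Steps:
v = 17859 (v = Add(15729, Add(2194, -64)) = Add(15729, 2130) = 17859)
Function('W')(a) = Rational(-1, 3) (Function('W')(a) = Mul(Rational(-1, 3), Mul(a, Pow(a, -1))) = Mul(Rational(-1, 3), 1) = Rational(-1, 3))
Add(Add(v, Mul(-25, Add(11, 76))), Function('W')(Function('o')(-4))) = Add(Add(17859, Mul(-25, Add(11, 76))), Rational(-1, 3)) = Add(Add(17859, Mul(-25, 87)), Rational(-1, 3)) = Add(Add(17859, -2175), Rational(-1, 3)) = Add(15684, Rational(-1, 3)) = Rational(47051, 3)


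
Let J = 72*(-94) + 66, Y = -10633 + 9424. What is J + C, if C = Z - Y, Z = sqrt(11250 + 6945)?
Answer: -5493 + sqrt(18195) ≈ -5358.1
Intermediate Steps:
Y = -1209
Z = sqrt(18195) ≈ 134.89
J = -6702 (J = -6768 + 66 = -6702)
C = 1209 + sqrt(18195) (C = sqrt(18195) - 1*(-1209) = sqrt(18195) + 1209 = 1209 + sqrt(18195) ≈ 1343.9)
J + C = -6702 + (1209 + sqrt(18195)) = -5493 + sqrt(18195)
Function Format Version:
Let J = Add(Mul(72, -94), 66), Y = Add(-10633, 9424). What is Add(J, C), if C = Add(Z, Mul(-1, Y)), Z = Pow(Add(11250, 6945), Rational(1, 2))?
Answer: Add(-5493, Pow(18195, Rational(1, 2))) ≈ -5358.1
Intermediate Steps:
Y = -1209
Z = Pow(18195, Rational(1, 2)) ≈ 134.89
J = -6702 (J = Add(-6768, 66) = -6702)
C = Add(1209, Pow(18195, Rational(1, 2))) (C = Add(Pow(18195, Rational(1, 2)), Mul(-1, -1209)) = Add(Pow(18195, Rational(1, 2)), 1209) = Add(1209, Pow(18195, Rational(1, 2))) ≈ 1343.9)
Add(J, C) = Add(-6702, Add(1209, Pow(18195, Rational(1, 2)))) = Add(-5493, Pow(18195, Rational(1, 2)))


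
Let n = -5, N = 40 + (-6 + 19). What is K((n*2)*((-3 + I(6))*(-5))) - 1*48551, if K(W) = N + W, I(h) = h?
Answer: -48348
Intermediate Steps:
N = 53 (N = 40 + 13 = 53)
K(W) = 53 + W
K((n*2)*((-3 + I(6))*(-5))) - 1*48551 = (53 + (-5*2)*((-3 + 6)*(-5))) - 1*48551 = (53 - 30*(-5)) - 48551 = (53 - 10*(-15)) - 48551 = (53 + 150) - 48551 = 203 - 48551 = -48348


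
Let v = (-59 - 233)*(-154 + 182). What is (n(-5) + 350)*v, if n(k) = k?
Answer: -2820720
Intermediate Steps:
v = -8176 (v = -292*28 = -8176)
(n(-5) + 350)*v = (-5 + 350)*(-8176) = 345*(-8176) = -2820720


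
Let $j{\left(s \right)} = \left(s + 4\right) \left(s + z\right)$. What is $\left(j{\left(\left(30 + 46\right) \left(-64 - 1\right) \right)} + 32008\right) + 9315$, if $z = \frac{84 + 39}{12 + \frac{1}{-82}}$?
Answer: $\frac{23960150733}{983} \approx 2.4375 \cdot 10^{7}$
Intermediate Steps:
$z = \frac{10086}{983}$ ($z = \frac{123}{12 - \frac{1}{82}} = \frac{123}{\frac{983}{82}} = 123 \cdot \frac{82}{983} = \frac{10086}{983} \approx 10.26$)
$j{\left(s \right)} = \left(4 + s\right) \left(\frac{10086}{983} + s\right)$ ($j{\left(s \right)} = \left(s + 4\right) \left(s + \frac{10086}{983}\right) = \left(4 + s\right) \left(\frac{10086}{983} + s\right)$)
$\left(j{\left(\left(30 + 46\right) \left(-64 - 1\right) \right)} + 32008\right) + 9315 = \left(\left(\frac{40344}{983} + \left(\left(30 + 46\right) \left(-64 - 1\right)\right)^{2} + \frac{14018 \left(30 + 46\right) \left(-64 - 1\right)}{983}\right) + 32008\right) + 9315 = \left(\left(\frac{40344}{983} + \left(76 \left(-65\right)\right)^{2} + \frac{14018 \cdot 76 \left(-65\right)}{983}\right) + 32008\right) + 9315 = \left(\left(\frac{40344}{983} + \left(-4940\right)^{2} + \frac{14018}{983} \left(-4940\right)\right) + 32008\right) + 9315 = \left(\left(\frac{40344}{983} + 24403600 - \frac{69248920}{983}\right) + 32008\right) + 9315 = \left(\frac{23919530224}{983} + 32008\right) + 9315 = \frac{23950994088}{983} + 9315 = \frac{23960150733}{983}$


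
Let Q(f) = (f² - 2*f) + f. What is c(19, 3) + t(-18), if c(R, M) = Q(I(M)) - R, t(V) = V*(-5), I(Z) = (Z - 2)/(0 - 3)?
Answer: 643/9 ≈ 71.444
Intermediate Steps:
I(Z) = ⅔ - Z/3 (I(Z) = (-2 + Z)/(-3) = (-2 + Z)*(-⅓) = ⅔ - Z/3)
Q(f) = f² - f
t(V) = -5*V
c(R, M) = -R + (-⅓ - M/3)*(⅔ - M/3) (c(R, M) = (⅔ - M/3)*(-1 + (⅔ - M/3)) - R = (⅔ - M/3)*(-⅓ - M/3) - R = (-⅓ - M/3)*(⅔ - M/3) - R = -R + (-⅓ - M/3)*(⅔ - M/3))
c(19, 3) + t(-18) = (-1*19 + (1 + 3)*(-2 + 3)/9) - 5*(-18) = (-19 + (⅑)*4*1) + 90 = (-19 + 4/9) + 90 = -167/9 + 90 = 643/9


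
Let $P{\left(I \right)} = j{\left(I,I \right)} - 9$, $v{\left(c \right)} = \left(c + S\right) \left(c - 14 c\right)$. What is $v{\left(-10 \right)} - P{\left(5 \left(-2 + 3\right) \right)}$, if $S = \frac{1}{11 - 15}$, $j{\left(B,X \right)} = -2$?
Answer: $- \frac{2643}{2} \approx -1321.5$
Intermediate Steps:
$S = - \frac{1}{4}$ ($S = \frac{1}{-4} = - \frac{1}{4} \approx -0.25$)
$v{\left(c \right)} = - 13 c \left(- \frac{1}{4} + c\right)$ ($v{\left(c \right)} = \left(c - \frac{1}{4}\right) \left(c - 14 c\right) = \left(- \frac{1}{4} + c\right) \left(- 13 c\right) = - 13 c \left(- \frac{1}{4} + c\right)$)
$P{\left(I \right)} = -11$ ($P{\left(I \right)} = -2 - 9 = -11$)
$v{\left(-10 \right)} - P{\left(5 \left(-2 + 3\right) \right)} = \frac{13}{4} \left(-10\right) \left(1 - -40\right) - -11 = \frac{13}{4} \left(-10\right) \left(1 + 40\right) + 11 = \frac{13}{4} \left(-10\right) 41 + 11 = - \frac{2665}{2} + 11 = - \frac{2643}{2}$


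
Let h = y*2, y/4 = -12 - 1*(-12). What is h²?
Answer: 0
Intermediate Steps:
y = 0 (y = 4*(-12 - 1*(-12)) = 4*(-12 + 12) = 4*0 = 0)
h = 0 (h = 0*2 = 0)
h² = 0² = 0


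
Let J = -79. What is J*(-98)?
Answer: 7742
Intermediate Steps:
J*(-98) = -79*(-98) = 7742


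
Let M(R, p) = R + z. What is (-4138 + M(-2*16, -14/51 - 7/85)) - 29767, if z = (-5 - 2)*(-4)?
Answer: -33909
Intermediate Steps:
z = 28 (z = -7*(-4) = 28)
M(R, p) = 28 + R (M(R, p) = R + 28 = 28 + R)
(-4138 + M(-2*16, -14/51 - 7/85)) - 29767 = (-4138 + (28 - 2*16)) - 29767 = (-4138 + (28 - 32)) - 29767 = (-4138 - 4) - 29767 = -4142 - 29767 = -33909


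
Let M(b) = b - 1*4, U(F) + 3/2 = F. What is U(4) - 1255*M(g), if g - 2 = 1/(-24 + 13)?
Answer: 57785/22 ≈ 2626.6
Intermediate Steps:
U(F) = -3/2 + F
g = 21/11 (g = 2 + 1/(-24 + 13) = 2 + 1/(-11) = 2 - 1/11 = 21/11 ≈ 1.9091)
M(b) = -4 + b (M(b) = b - 4 = -4 + b)
U(4) - 1255*M(g) = (-3/2 + 4) - 1255*(-4 + 21/11) = 5/2 - 1255*(-23/11) = 5/2 + 28865/11 = 57785/22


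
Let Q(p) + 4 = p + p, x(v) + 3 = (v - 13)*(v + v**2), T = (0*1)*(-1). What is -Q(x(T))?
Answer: 10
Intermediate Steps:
T = 0 (T = 0*(-1) = 0)
x(v) = -3 + (-13 + v)*(v + v**2) (x(v) = -3 + (v - 13)*(v + v**2) = -3 + (-13 + v)*(v + v**2))
Q(p) = -4 + 2*p (Q(p) = -4 + (p + p) = -4 + 2*p)
-Q(x(T)) = -(-4 + 2*(-3 + 0**3 - 13*0 - 12*0**2)) = -(-4 + 2*(-3 + 0 + 0 - 12*0)) = -(-4 + 2*(-3 + 0 + 0 + 0)) = -(-4 + 2*(-3)) = -(-4 - 6) = -1*(-10) = 10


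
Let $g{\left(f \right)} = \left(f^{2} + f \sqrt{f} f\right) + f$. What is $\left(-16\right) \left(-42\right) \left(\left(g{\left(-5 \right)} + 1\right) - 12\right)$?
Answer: $6048 + 16800 i \sqrt{5} \approx 6048.0 + 37566.0 i$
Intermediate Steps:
$g{\left(f \right)} = f + f^{2} + f^{\frac{5}{2}}$ ($g{\left(f \right)} = \left(f^{2} + f^{\frac{3}{2}} f\right) + f = \left(f^{2} + f^{\frac{5}{2}}\right) + f = f + f^{2} + f^{\frac{5}{2}}$)
$\left(-16\right) \left(-42\right) \left(\left(g{\left(-5 \right)} + 1\right) - 12\right) = \left(-16\right) \left(-42\right) \left(\left(\left(-5 + \left(-5\right)^{2} + \left(-5\right)^{\frac{5}{2}}\right) + 1\right) - 12\right) = 672 \left(\left(\left(-5 + 25 + 25 i \sqrt{5}\right) + 1\right) - 12\right) = 672 \left(\left(\left(20 + 25 i \sqrt{5}\right) + 1\right) - 12\right) = 672 \left(\left(21 + 25 i \sqrt{5}\right) - 12\right) = 672 \left(9 + 25 i \sqrt{5}\right) = 6048 + 16800 i \sqrt{5}$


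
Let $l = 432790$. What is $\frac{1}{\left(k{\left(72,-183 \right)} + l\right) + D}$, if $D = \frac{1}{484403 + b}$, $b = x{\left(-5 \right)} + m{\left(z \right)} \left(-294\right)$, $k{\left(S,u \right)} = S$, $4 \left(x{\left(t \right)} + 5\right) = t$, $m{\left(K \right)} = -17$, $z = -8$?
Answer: $\frac{1957579}{847361561102} \approx 2.3102 \cdot 10^{-6}$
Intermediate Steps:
$x{\left(t \right)} = -5 + \frac{t}{4}$
$b = \frac{19967}{4}$ ($b = \left(-5 + \frac{1}{4} \left(-5\right)\right) - -4998 = \left(-5 - \frac{5}{4}\right) + 4998 = - \frac{25}{4} + 4998 = \frac{19967}{4} \approx 4991.8$)
$D = \frac{4}{1957579}$ ($D = \frac{1}{484403 + \frac{19967}{4}} = \frac{1}{\frac{1957579}{4}} = \frac{4}{1957579} \approx 2.0433 \cdot 10^{-6}$)
$\frac{1}{\left(k{\left(72,-183 \right)} + l\right) + D} = \frac{1}{\left(72 + 432790\right) + \frac{4}{1957579}} = \frac{1}{432862 + \frac{4}{1957579}} = \frac{1}{\frac{847361561102}{1957579}} = \frac{1957579}{847361561102}$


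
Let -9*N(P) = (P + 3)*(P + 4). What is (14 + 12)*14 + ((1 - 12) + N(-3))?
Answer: 353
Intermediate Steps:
N(P) = -(3 + P)*(4 + P)/9 (N(P) = -(P + 3)*(P + 4)/9 = -(3 + P)*(4 + P)/9)
(14 + 12)*14 + ((1 - 12) + N(-3)) = (14 + 12)*14 + ((1 - 12) + (-4/3 - 7/9*(-3) - ⅑*(-3)²)) = 26*14 + (-11 + (-4/3 + 7/3 - ⅑*9)) = 364 + (-11 + (-4/3 + 7/3 - 1)) = 364 + (-11 + 0) = 364 - 11 = 353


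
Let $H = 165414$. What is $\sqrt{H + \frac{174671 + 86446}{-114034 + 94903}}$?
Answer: $\frac{\sqrt{6726192014703}}{6377} \approx 406.69$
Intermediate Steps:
$\sqrt{H + \frac{174671 + 86446}{-114034 + 94903}} = \sqrt{165414 + \frac{174671 + 86446}{-114034 + 94903}} = \sqrt{165414 + \frac{261117}{-19131}} = \sqrt{165414 + 261117 \left(- \frac{1}{19131}\right)} = \sqrt{165414 - \frac{87039}{6377}} = \sqrt{\frac{1054758039}{6377}} = \frac{\sqrt{6726192014703}}{6377}$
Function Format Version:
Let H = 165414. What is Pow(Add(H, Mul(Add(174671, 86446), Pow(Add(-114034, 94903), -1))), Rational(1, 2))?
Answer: Mul(Rational(1, 6377), Pow(6726192014703, Rational(1, 2))) ≈ 406.69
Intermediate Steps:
Pow(Add(H, Mul(Add(174671, 86446), Pow(Add(-114034, 94903), -1))), Rational(1, 2)) = Pow(Add(165414, Mul(Add(174671, 86446), Pow(Add(-114034, 94903), -1))), Rational(1, 2)) = Pow(Add(165414, Mul(261117, Pow(-19131, -1))), Rational(1, 2)) = Pow(Add(165414, Mul(261117, Rational(-1, 19131))), Rational(1, 2)) = Pow(Add(165414, Rational(-87039, 6377)), Rational(1, 2)) = Pow(Rational(1054758039, 6377), Rational(1, 2)) = Mul(Rational(1, 6377), Pow(6726192014703, Rational(1, 2)))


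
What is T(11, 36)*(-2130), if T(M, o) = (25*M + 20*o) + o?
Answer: -2196030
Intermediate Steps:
T(M, o) = 21*o + 25*M (T(M, o) = (20*o + 25*M) + o = 21*o + 25*M)
T(11, 36)*(-2130) = (21*36 + 25*11)*(-2130) = (756 + 275)*(-2130) = 1031*(-2130) = -2196030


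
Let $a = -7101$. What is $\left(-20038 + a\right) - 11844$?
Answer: $-38983$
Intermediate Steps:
$\left(-20038 + a\right) - 11844 = \left(-20038 - 7101\right) - 11844 = -27139 - 11844 = -38983$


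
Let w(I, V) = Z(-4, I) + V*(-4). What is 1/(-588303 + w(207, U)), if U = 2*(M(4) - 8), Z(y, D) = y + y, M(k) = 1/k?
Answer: -1/588249 ≈ -1.7000e-6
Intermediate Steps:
Z(y, D) = 2*y
U = -31/2 (U = 2*(1/4 - 8) = 2*(-31/4) = -31/2 ≈ -15.500)
w(I, V) = -8 - 4*V (w(I, V) = 2*(-4) + V*(-4) = -8 - 4*V)
1/(-588303 + w(207, U)) = 1/(-588303 + (-8 - 4*(-31/2))) = 1/(-588303 + (-8 + 62)) = 1/(-588303 + 54) = 1/(-588249) = -1/588249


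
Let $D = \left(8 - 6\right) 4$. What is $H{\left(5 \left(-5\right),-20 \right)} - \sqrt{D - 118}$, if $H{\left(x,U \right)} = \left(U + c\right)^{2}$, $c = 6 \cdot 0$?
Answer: $400 - i \sqrt{110} \approx 400.0 - 10.488 i$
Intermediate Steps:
$D = 8$ ($D = 2 \cdot 4 = 8$)
$c = 0$
$H{\left(x,U \right)} = U^{2}$ ($H{\left(x,U \right)} = \left(U + 0\right)^{2} = U^{2}$)
$H{\left(5 \left(-5\right),-20 \right)} - \sqrt{D - 118} = \left(-20\right)^{2} - \sqrt{8 - 118} = 400 - \sqrt{-110} = 400 - i \sqrt{110}$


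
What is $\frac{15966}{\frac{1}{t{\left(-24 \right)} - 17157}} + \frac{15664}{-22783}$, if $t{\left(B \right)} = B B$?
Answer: $- \frac{6031394776282}{22783} \approx -2.6473 \cdot 10^{8}$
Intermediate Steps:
$t{\left(B \right)} = B^{2}$
$\frac{15966}{\frac{1}{t{\left(-24 \right)} - 17157}} + \frac{15664}{-22783} = \frac{15966}{\frac{1}{\left(-24\right)^{2} - 17157}} + \frac{15664}{-22783} = \frac{15966}{\frac{1}{576 - 17157}} + 15664 \left(- \frac{1}{22783}\right) = \frac{15966}{\frac{1}{-16581}} - \frac{15664}{22783} = \frac{15966}{- \frac{1}{16581}} - \frac{15664}{22783} = 15966 \left(-16581\right) - \frac{15664}{22783} = -264732246 - \frac{15664}{22783} = - \frac{6031394776282}{22783}$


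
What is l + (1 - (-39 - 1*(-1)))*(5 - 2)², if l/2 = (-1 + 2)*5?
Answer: 361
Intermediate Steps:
l = 10 (l = 2*((-1 + 2)*5) = 2*(1*5) = 2*5 = 10)
l + (1 - (-39 - 1*(-1)))*(5 - 2)² = 10 + (1 - (-39 - 1*(-1)))*(5 - 2)² = 10 + (1 - (-39 + 1))*3² = 10 + (1 - 1*(-38))*9 = 10 + (1 + 38)*9 = 10 + 39*9 = 10 + 351 = 361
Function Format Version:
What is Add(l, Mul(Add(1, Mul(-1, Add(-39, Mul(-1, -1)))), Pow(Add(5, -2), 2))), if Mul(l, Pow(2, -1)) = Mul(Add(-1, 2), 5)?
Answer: 361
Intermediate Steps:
l = 10 (l = Mul(2, Mul(Add(-1, 2), 5)) = Mul(2, Mul(1, 5)) = Mul(2, 5) = 10)
Add(l, Mul(Add(1, Mul(-1, Add(-39, Mul(-1, -1)))), Pow(Add(5, -2), 2))) = Add(10, Mul(Add(1, Mul(-1, Add(-39, Mul(-1, -1)))), Pow(Add(5, -2), 2))) = Add(10, Mul(Add(1, Mul(-1, Add(-39, 1))), Pow(3, 2))) = Add(10, Mul(Add(1, Mul(-1, -38)), 9)) = Add(10, Mul(Add(1, 38), 9)) = Add(10, Mul(39, 9)) = Add(10, 351) = 361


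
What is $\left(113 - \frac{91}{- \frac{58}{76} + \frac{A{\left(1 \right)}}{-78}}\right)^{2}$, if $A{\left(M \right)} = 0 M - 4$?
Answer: $\frac{64555121929}{1113025} \approx 58000.0$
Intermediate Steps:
$A{\left(M \right)} = -4$ ($A{\left(M \right)} = 0 - 4 = -4$)
$\left(113 - \frac{91}{- \frac{58}{76} + \frac{A{\left(1 \right)}}{-78}}\right)^{2} = \left(113 - \frac{91}{- \frac{58}{76} - \frac{4}{-78}}\right)^{2} = \left(113 - \frac{91}{\left(-58\right) \frac{1}{76} - - \frac{2}{39}}\right)^{2} = \left(113 - \frac{91}{- \frac{29}{38} + \frac{2}{39}}\right)^{2} = \left(113 - \frac{91}{- \frac{1055}{1482}}\right)^{2} = \left(113 - - \frac{134862}{1055}\right)^{2} = \left(113 + \frac{134862}{1055}\right)^{2} = \left(\frac{254077}{1055}\right)^{2} = \frac{64555121929}{1113025}$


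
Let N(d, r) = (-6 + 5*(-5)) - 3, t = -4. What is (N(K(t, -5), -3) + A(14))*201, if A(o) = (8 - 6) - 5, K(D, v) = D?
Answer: -7437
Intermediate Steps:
A(o) = -3 (A(o) = 2 - 5 = -3)
N(d, r) = -34 (N(d, r) = (-6 - 25) - 3 = -31 - 3 = -34)
(N(K(t, -5), -3) + A(14))*201 = (-34 - 3)*201 = -37*201 = -7437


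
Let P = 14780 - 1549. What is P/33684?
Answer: 13231/33684 ≈ 0.39280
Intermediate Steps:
P = 13231
P/33684 = 13231/33684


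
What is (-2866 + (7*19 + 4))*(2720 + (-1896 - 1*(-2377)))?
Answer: -8735529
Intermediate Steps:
(-2866 + (7*19 + 4))*(2720 + (-1896 - 1*(-2377))) = (-2866 + (133 + 4))*(2720 + (-1896 + 2377)) = (-2866 + 137)*(2720 + 481) = -2729*3201 = -8735529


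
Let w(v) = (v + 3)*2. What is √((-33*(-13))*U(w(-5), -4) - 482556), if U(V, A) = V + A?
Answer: 2*I*√121497 ≈ 697.13*I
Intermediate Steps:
w(v) = 6 + 2*v (w(v) = (3 + v)*2 = 6 + 2*v)
U(V, A) = A + V
√((-33*(-13))*U(w(-5), -4) - 482556) = √((-33*(-13))*(-4 + (6 + 2*(-5))) - 482556) = √(429*(-4 + (6 - 10)) - 482556) = √(429*(-4 - 4) - 482556) = √(429*(-8) - 482556) = √(-3432 - 482556) = √(-485988) = 2*I*√121497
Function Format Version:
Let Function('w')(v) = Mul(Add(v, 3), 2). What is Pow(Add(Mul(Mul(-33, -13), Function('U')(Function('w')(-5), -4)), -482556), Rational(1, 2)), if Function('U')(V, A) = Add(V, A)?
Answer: Mul(2, I, Pow(121497, Rational(1, 2))) ≈ Mul(697.13, I)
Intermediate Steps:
Function('w')(v) = Add(6, Mul(2, v)) (Function('w')(v) = Mul(Add(3, v), 2) = Add(6, Mul(2, v)))
Function('U')(V, A) = Add(A, V)
Pow(Add(Mul(Mul(-33, -13), Function('U')(Function('w')(-5), -4)), -482556), Rational(1, 2)) = Pow(Add(Mul(Mul(-33, -13), Add(-4, Add(6, Mul(2, -5)))), -482556), Rational(1, 2)) = Pow(Add(Mul(429, Add(-4, Add(6, -10))), -482556), Rational(1, 2)) = Pow(Add(Mul(429, Add(-4, -4)), -482556), Rational(1, 2)) = Pow(Add(Mul(429, -8), -482556), Rational(1, 2)) = Pow(Add(-3432, -482556), Rational(1, 2)) = Pow(-485988, Rational(1, 2)) = Mul(2, I, Pow(121497, Rational(1, 2)))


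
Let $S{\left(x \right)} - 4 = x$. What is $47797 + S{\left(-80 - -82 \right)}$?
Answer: $47803$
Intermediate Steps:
$S{\left(x \right)} = 4 + x$
$47797 + S{\left(-80 - -82 \right)} = 47797 + \left(4 - -2\right) = 47797 + \left(4 + \left(-80 + 82\right)\right) = 47797 + \left(4 + 2\right) = 47797 + 6 = 47803$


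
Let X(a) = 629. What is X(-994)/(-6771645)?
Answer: -629/6771645 ≈ -9.2887e-5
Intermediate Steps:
X(-994)/(-6771645) = 629/(-6771645) = 629*(-1/6771645) = -629/6771645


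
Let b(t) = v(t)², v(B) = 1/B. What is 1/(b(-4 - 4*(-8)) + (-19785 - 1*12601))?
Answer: -784/25390623 ≈ -3.0878e-5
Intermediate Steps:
v(B) = 1/B
b(t) = t⁻² (b(t) = (1/t)² = t⁻²)
1/(b(-4 - 4*(-8)) + (-19785 - 1*12601)) = 1/((-4 - 4*(-8))⁻² + (-19785 - 1*12601)) = 1/((-4 + 32)⁻² + (-19785 - 12601)) = 1/(28⁻² - 32386) = 1/(1/784 - 32386) = 1/(-25390623/784) = -784/25390623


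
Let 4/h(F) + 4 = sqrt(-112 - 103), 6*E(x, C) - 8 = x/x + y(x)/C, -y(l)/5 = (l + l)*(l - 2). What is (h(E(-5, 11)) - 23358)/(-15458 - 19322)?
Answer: 2697857/4017090 + I*sqrt(215)/2008545 ≈ 0.67159 + 7.3003e-6*I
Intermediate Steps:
y(l) = -10*l*(-2 + l) (y(l) = -5*(l + l)*(l - 2) = -5*2*l*(-2 + l) = -10*l*(-2 + l))
E(x, C) = 3/2 + 5*x*(2 - x)/(3*C) (E(x, C) = 4/3 + (x/x + (10*x*(2 - x))/C)/6 = 4/3 + (1 + 10*x*(2 - x)/C)/6 = 4/3 + (1/6 + 5*x*(2 - x)/(3*C)) = 3/2 + 5*x*(2 - x)/(3*C))
h(F) = 4/(-4 + I*sqrt(215)) (h(F) = 4/(-4 + sqrt(-112 - 103)) = 4/(-4 + sqrt(-215)) = 4/(-4 + I*sqrt(215)))
(h(E(-5, 11)) - 23358)/(-15458 - 19322) = ((-16/231 - 4*I*sqrt(215)/231) - 23358)/(-15458 - 19322) = (-5395714/231 - 4*I*sqrt(215)/231)/(-34780) = (-5395714/231 - 4*I*sqrt(215)/231)*(-1/34780) = 2697857/4017090 + I*sqrt(215)/2008545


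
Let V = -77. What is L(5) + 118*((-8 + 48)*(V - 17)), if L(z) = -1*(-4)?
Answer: -443676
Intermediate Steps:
L(z) = 4
L(5) + 118*((-8 + 48)*(V - 17)) = 4 + 118*((-8 + 48)*(-77 - 17)) = 4 + 118*(40*(-94)) = 4 + 118*(-3760) = 4 - 443680 = -443676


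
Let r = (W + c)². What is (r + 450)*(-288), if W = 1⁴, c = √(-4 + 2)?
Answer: -129312 - 576*I*√2 ≈ -1.2931e+5 - 814.59*I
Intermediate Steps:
c = I*√2 (c = √(-2) = I*√2 ≈ 1.4142*I)
W = 1
r = (1 + I*√2)² ≈ -1.0 + 2.8284*I
(r + 450)*(-288) = ((1 + I*√2)² + 450)*(-288) = (450 + (1 + I*√2)²)*(-288) = -129600 - 288*(1 + I*√2)²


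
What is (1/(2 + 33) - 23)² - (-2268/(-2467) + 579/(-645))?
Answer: 68569640891/129949225 ≈ 527.67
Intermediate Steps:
(1/(2 + 33) - 23)² - (-2268/(-2467) + 579/(-645)) = (1/35 - 23)² - (-2268*(-1/2467) + 579*(-1/645)) = (1/35 - 23)² - (2268/2467 - 193/215) = (-804/35)² - 1*11489/530405 = 646416/1225 - 11489/530405 = 68569640891/129949225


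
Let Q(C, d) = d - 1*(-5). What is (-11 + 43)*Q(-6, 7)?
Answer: 384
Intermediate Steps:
Q(C, d) = 5 + d (Q(C, d) = d + 5 = 5 + d)
(-11 + 43)*Q(-6, 7) = (-11 + 43)*(5 + 7) = 32*12 = 384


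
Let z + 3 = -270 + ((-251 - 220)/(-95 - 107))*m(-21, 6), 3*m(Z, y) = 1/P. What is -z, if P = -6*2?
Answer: 661909/2424 ≈ 273.06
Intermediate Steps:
P = -12
m(Z, y) = -1/36 (m(Z, y) = (1/3)/(-12) = (1/3)*(-1/12) = -1/36)
z = -661909/2424 (z = -3 + (-270 + ((-251 - 220)/(-95 - 107))*(-1/36)) = -3 + (-270 - 471/(-202)*(-1/36)) = -3 + (-270 - 471*(-1/202)*(-1/36)) = -3 + (-270 + (471/202)*(-1/36)) = -3 + (-270 - 157/2424) = -3 - 654637/2424 = -661909/2424 ≈ -273.06)
-z = -1*(-661909/2424) = 661909/2424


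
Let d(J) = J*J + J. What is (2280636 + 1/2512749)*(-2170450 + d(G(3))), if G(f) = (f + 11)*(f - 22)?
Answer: -12034169012933365400/2512749 ≈ -4.7892e+12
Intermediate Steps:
G(f) = (-22 + f)*(11 + f) (G(f) = (11 + f)*(-22 + f) = (-22 + f)*(11 + f))
d(J) = J + J**2 (d(J) = J**2 + J = J + J**2)
(2280636 + 1/2512749)*(-2170450 + d(G(3))) = (2280636 + 1/2512749)*(-2170450 + (-242 + 3**2 - 11*3)*(1 + (-242 + 3**2 - 11*3))) = (2280636 + 1/2512749)*(-2170450 + (-242 + 9 - 33)*(1 + (-242 + 9 - 33))) = 5730665828365*(-2170450 - 266*(1 - 266))/2512749 = 5730665828365*(-2170450 - 266*(-265))/2512749 = 5730665828365*(-2170450 + 70490)/2512749 = (5730665828365/2512749)*(-2099960) = -12034169012933365400/2512749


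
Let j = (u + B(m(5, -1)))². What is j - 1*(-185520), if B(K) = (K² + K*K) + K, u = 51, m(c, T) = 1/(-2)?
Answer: 188121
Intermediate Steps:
m(c, T) = -½
B(K) = K + 2*K² (B(K) = (K² + K²) + K = 2*K² + K = K + 2*K²)
j = 2601 (j = (51 - (1 + 2*(-½))/2)² = (51 - (1 - 1)/2)² = (51 - ½*0)² = (51 + 0)² = 51² = 2601)
j - 1*(-185520) = 2601 - 1*(-185520) = 2601 + 185520 = 188121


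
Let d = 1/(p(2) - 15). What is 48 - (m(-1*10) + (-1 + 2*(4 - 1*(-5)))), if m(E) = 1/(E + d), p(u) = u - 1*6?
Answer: 5940/191 ≈ 31.099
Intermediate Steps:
p(u) = -6 + u (p(u) = u - 6 = -6 + u)
d = -1/19 (d = 1/((-6 + 2) - 15) = 1/(-4 - 15) = 1/(-19) = -1/19 ≈ -0.052632)
m(E) = 1/(-1/19 + E) (m(E) = 1/(E - 1/19) = 1/(-1/19 + E))
48 - (m(-1*10) + (-1 + 2*(4 - 1*(-5)))) = 48 - (19/(-1 + 19*(-1*10)) + (-1 + 2*(4 - 1*(-5)))) = 48 - (19/(-1 + 19*(-10)) + (-1 + 2*(4 + 5))) = 48 - (19/(-1 - 190) + (-1 + 2*9)) = 48 - (19/(-191) + (-1 + 18)) = 48 - (19*(-1/191) + 17) = 48 - (-19/191 + 17) = 48 - 1*3228/191 = 48 - 3228/191 = 5940/191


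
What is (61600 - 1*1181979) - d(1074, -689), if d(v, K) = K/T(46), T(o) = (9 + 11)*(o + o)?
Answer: -2061496671/1840 ≈ -1.1204e+6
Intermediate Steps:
T(o) = 40*o (T(o) = 20*(2*o) = 40*o)
d(v, K) = K/1840 (d(v, K) = K/((40*46)) = K/1840)
(61600 - 1*1181979) - d(1074, -689) = (61600 - 1*1181979) - (-689)/1840 = (61600 - 1181979) - 1*(-689/1840) = -1120379 + 689/1840 = -2061496671/1840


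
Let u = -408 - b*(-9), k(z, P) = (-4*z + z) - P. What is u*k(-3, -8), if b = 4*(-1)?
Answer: -7548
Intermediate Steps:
b = -4
k(z, P) = -P - 3*z (k(z, P) = -3*z - P = -P - 3*z)
u = -444 (u = -408 - (-4)*(-9) = -408 - 1*36 = -408 - 36 = -444)
u*k(-3, -8) = -444*(-1*(-8) - 3*(-3)) = -444*(8 + 9) = -444*17 = -7548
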